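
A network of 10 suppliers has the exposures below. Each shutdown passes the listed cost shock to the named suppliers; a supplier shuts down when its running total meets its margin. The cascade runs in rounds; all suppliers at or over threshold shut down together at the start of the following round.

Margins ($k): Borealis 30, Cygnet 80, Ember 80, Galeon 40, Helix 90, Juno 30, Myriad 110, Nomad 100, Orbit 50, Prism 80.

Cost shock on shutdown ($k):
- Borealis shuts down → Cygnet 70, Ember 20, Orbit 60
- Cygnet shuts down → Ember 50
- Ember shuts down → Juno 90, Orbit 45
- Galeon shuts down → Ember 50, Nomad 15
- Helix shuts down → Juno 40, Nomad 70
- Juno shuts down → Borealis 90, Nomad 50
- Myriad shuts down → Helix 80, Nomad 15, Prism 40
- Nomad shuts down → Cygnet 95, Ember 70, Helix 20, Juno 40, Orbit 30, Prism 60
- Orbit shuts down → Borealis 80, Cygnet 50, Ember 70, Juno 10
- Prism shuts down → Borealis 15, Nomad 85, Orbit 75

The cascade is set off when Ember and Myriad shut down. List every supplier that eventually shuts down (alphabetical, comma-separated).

Round 1 — Ember, Myriad shut down (initial).
  Helix: +80 → 80 < 90
  Juno: +90 → 90 ≥ 30
  Nomad: +15 → 15 < 100
  Orbit: +45 → 45 < 50
  Prism: +40 → 40 < 80
Round 2 — Juno shuts down.
  Borealis: +90 → 90 ≥ 30
  Nomad: +50 → 65 < 100
Round 3 — Borealis shuts down.
  Cygnet: +70 → 70 < 80
  Orbit: +60 → 105 ≥ 50
Round 4 — Orbit shuts down.
  Cygnet: +50 → 120 ≥ 80
Round 5 — Cygnet shuts down.
No further shutdowns.

Borealis, Cygnet, Ember, Juno, Myriad, Orbit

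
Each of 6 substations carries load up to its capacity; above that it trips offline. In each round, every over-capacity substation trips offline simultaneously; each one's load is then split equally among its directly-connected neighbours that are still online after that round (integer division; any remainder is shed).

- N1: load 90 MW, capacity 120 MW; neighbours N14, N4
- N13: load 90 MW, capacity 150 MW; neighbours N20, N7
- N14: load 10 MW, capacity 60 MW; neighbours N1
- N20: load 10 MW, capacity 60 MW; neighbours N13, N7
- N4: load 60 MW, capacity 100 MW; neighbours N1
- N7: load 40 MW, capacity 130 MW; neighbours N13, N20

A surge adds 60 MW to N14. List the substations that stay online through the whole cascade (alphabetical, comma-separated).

N13, N20, N7

Round 1 — N14 at 70 > 60. N14 trips offline.
  N14 sheds 70 MW to N1: 70 each.
    N1: 90+70 = 160 > 120
Round 2 — N1 trips offline.
  N1 sheds 160 MW to N4: 160 each.
    N4: 60+160 = 220 > 100
Round 3 — N4 trips offline.
  N4 sheds 220 MW: no online neighbours, lost.
No further trips.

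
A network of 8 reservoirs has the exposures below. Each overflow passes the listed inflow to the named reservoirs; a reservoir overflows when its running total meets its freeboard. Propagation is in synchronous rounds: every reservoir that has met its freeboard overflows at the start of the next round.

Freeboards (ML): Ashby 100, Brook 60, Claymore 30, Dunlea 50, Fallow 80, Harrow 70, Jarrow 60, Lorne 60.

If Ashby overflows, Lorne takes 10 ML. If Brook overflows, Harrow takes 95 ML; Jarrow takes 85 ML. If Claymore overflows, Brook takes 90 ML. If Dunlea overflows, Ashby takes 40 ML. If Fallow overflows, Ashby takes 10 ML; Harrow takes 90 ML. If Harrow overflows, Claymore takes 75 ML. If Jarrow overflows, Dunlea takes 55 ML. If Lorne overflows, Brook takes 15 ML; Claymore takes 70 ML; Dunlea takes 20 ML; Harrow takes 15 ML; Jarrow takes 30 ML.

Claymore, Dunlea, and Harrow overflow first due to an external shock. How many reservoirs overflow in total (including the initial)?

5

Round 1 — Claymore, Dunlea, Harrow overflow (initial).
  Ashby: +40 → 40 < 100
  Brook: +90 → 90 ≥ 60
Round 2 — Brook overflows.
  Jarrow: +85 → 85 ≥ 60
Round 3 — Jarrow overflows.
No further overflows.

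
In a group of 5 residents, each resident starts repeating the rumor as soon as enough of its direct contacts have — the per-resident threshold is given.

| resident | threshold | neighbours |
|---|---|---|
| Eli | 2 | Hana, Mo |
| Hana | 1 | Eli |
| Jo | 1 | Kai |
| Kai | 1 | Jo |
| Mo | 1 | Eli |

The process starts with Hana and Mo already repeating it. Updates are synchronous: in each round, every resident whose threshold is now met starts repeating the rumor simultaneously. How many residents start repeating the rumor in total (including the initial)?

3

Round 1 — Hana, Mo start repeating the rumor (initial).
Round 2 — checking thresholds:
  Eli: 2 of 2 neighbours ≥ 2, starts repeating the rumor.
Round 3 — no new spreads; cascade stops.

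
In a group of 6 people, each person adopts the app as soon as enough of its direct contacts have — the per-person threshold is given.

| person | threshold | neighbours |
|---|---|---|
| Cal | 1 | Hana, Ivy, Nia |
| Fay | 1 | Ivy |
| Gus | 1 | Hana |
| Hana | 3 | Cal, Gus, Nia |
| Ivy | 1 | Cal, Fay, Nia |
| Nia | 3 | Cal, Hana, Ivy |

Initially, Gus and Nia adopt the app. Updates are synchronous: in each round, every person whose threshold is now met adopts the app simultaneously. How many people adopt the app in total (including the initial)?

6

Round 1 — Gus, Nia adopt the app (initial).
Round 2 — checking thresholds:
  Cal: 1 of 3 neighbours ≥ 1, adopts the app.
  Hana: 2 of 3 neighbours < 3, holds.
  Ivy: 1 of 3 neighbours ≥ 1, adopts the app.
Round 3 — checking thresholds:
  Fay: 1 of 1 neighbours ≥ 1, adopts the app.
  Hana: 3 of 3 neighbours ≥ 3, adopts the app.
Round 4 — no new adoptions; cascade stops.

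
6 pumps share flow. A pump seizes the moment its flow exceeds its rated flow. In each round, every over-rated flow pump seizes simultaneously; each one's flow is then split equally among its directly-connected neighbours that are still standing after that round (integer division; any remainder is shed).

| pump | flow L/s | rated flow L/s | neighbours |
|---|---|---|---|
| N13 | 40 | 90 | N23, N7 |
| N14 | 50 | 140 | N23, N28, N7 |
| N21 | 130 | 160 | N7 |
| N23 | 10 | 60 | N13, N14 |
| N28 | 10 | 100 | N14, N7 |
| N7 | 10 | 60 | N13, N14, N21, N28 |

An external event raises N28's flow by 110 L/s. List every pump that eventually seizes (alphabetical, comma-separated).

Round 1 — N28 at 120 > 100. N28 seizes.
  N28 sheds 120 L/s to N14, N7: 60 each.
    N14: 50+60 = 110 ≤ 140
    N7: 10+60 = 70 > 60
Round 2 — N7 seizes.
  N7 sheds 70 L/s to N13, N14, N21: 23 each (1 lost).
    N13: 40+23 = 63 ≤ 90
    N14: 110+23 = 133 ≤ 140
    N21: 130+23 = 153 ≤ 160
No further seizures.

N28, N7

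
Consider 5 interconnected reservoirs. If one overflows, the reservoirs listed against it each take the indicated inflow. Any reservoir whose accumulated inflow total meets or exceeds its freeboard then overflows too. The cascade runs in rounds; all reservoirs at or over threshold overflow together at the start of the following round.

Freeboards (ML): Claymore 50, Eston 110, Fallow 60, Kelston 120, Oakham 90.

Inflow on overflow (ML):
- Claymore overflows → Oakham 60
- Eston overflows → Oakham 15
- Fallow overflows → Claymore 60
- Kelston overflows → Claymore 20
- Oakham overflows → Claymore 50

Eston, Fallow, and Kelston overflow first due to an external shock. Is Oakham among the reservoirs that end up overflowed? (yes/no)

no

Round 1 — Eston, Fallow, Kelston overflow (initial).
  Claymore: +60+20 → 80 ≥ 50
  Oakham: +15 → 15 < 90
Round 2 — Claymore overflows.
  Oakham: +60 → 75 < 90
No further overflows.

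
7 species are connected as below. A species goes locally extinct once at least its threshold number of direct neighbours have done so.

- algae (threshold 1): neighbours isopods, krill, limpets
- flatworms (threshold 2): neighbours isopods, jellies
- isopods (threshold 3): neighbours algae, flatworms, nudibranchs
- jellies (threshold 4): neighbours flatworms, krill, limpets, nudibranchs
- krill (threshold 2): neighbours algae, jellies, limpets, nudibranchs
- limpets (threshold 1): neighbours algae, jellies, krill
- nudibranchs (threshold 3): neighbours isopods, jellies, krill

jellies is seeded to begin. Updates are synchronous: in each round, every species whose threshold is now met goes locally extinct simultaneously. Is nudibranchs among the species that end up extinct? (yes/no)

no

Round 1 — jellies goes locally extinct (initial).
Round 2 — checking thresholds:
  flatworms: 1 of 2 neighbours < 2, not yet.
  krill: 1 of 4 neighbours < 2, not yet.
  limpets: 1 of 3 neighbours ≥ 1, goes locally extinct.
  nudibranchs: 1 of 3 neighbours < 3, not yet.
Round 3 — checking thresholds:
  algae: 1 of 3 neighbours ≥ 1, goes locally extinct.
  flatworms: 1 of 2 neighbours < 2, not yet.
  krill: 2 of 4 neighbours ≥ 2, goes locally extinct.
  nudibranchs: 1 of 3 neighbours < 3, not yet.
Round 4 — no new extinctions; cascade stops.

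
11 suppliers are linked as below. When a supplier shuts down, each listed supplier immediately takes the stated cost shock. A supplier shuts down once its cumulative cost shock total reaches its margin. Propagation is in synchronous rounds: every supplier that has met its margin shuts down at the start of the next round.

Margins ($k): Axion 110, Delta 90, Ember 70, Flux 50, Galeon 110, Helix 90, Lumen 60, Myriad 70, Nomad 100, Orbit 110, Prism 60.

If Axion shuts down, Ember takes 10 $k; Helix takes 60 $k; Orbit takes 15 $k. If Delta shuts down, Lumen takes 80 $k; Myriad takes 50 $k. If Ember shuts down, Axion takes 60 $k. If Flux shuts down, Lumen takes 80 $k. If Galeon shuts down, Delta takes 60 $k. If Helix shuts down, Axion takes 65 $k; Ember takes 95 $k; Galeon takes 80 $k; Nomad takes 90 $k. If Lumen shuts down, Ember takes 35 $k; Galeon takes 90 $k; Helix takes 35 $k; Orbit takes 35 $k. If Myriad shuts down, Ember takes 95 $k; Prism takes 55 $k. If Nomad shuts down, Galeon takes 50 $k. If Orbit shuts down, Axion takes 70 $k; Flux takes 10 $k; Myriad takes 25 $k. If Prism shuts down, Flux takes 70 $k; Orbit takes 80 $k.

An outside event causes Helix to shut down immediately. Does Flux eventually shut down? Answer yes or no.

no

Round 1 — Helix shuts down (initial).
  Axion: +65 → 65 < 110
  Ember: +95 → 95 ≥ 70
  Galeon: +80 → 80 < 110
  Nomad: +90 → 90 < 100
Round 2 — Ember shuts down.
  Axion: +60 → 125 ≥ 110
Round 3 — Axion shuts down.
  Orbit: +15 → 15 < 110
No further shutdowns.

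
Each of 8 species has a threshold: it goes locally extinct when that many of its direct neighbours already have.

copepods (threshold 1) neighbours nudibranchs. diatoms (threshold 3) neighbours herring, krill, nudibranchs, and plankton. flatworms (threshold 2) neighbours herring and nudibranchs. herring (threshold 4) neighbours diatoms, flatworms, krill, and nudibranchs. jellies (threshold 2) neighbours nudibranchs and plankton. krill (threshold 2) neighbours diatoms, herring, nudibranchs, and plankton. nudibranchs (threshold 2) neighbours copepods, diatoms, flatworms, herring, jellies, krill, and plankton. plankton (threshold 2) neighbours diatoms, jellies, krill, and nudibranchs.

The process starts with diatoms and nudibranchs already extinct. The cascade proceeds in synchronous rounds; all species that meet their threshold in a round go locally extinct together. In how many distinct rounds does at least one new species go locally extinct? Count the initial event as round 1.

3

Round 1 — diatoms, nudibranchs go locally extinct (initial).
Round 2 — checking thresholds:
  copepods: 1 of 1 neighbours ≥ 1, goes locally extinct.
  flatworms: 1 of 2 neighbours < 2, holds.
  herring: 2 of 4 neighbours < 4, holds.
  jellies: 1 of 2 neighbours < 2, holds.
  krill: 2 of 4 neighbours ≥ 2, goes locally extinct.
  plankton: 2 of 4 neighbours ≥ 2, goes locally extinct.
Round 3 — checking thresholds:
  flatworms: 1 of 2 neighbours < 2, holds.
  herring: 3 of 4 neighbours < 4, holds.
  jellies: 2 of 2 neighbours ≥ 2, goes locally extinct.
Round 4 — no new extinctions; cascade stops.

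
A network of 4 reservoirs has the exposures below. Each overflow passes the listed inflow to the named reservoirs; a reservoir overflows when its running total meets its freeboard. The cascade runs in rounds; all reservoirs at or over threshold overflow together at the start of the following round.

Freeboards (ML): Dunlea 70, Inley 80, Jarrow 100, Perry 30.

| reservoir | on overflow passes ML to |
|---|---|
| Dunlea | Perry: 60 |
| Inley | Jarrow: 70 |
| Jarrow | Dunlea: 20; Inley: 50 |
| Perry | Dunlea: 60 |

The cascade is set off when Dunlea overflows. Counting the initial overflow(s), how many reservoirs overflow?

2

Round 1 — Dunlea overflows (initial).
  Perry: +60 → 60 ≥ 30
Round 2 — Perry overflows.
No further overflows.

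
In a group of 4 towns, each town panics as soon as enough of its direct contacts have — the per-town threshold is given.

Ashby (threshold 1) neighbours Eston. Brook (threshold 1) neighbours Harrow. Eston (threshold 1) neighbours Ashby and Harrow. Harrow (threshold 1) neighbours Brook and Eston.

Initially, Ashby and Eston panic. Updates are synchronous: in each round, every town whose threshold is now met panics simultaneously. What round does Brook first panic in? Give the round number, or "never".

3

Round 1 — Ashby, Eston panic (initial).
Round 2 — checking thresholds:
  Harrow: 1 of 2 neighbours ≥ 1, panics.
Round 3 — checking thresholds:
  Brook: 1 of 1 neighbours ≥ 1, panics.
Round 4 — no new panics; cascade stops.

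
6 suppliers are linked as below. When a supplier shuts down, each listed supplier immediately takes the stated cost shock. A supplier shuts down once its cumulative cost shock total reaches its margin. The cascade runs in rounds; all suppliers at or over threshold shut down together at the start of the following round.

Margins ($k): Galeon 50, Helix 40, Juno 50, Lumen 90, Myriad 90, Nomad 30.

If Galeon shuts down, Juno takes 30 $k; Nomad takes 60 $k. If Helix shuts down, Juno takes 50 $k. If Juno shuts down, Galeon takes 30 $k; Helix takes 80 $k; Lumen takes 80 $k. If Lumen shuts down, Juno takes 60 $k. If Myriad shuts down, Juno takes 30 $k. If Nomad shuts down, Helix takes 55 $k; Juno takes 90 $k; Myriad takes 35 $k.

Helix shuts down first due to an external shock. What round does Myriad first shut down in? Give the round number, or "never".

Round 1 — Helix shuts down (initial).
  Juno: +50 → 50 ≥ 50
Round 2 — Juno shuts down.
  Galeon: +30 → 30 < 50
  Lumen: +80 → 80 < 90
No further shutdowns.

never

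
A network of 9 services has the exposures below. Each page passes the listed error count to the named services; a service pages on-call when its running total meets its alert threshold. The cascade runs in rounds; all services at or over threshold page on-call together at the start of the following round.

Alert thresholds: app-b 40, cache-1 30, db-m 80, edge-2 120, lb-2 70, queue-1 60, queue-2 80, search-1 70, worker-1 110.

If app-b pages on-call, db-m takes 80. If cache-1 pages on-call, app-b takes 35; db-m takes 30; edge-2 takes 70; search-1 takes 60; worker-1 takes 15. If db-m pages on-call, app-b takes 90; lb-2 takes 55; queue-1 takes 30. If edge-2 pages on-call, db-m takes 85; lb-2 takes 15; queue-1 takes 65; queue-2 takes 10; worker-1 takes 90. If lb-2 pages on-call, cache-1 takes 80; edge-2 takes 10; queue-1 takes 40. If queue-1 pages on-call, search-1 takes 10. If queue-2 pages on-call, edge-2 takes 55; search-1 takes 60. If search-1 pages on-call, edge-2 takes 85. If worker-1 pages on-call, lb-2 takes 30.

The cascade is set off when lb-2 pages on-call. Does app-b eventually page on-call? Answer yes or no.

no

Round 1 — lb-2 pages on-call (initial).
  cache-1: +80 → 80 ≥ 30
  edge-2: +10 → 10 < 120
  queue-1: +40 → 40 < 60
Round 2 — cache-1 pages on-call.
  app-b: +35 → 35 < 40
  db-m: +30 → 30 < 80
  edge-2: +70 → 80 < 120
  search-1: +60 → 60 < 70
  worker-1: +15 → 15 < 110
No further pages.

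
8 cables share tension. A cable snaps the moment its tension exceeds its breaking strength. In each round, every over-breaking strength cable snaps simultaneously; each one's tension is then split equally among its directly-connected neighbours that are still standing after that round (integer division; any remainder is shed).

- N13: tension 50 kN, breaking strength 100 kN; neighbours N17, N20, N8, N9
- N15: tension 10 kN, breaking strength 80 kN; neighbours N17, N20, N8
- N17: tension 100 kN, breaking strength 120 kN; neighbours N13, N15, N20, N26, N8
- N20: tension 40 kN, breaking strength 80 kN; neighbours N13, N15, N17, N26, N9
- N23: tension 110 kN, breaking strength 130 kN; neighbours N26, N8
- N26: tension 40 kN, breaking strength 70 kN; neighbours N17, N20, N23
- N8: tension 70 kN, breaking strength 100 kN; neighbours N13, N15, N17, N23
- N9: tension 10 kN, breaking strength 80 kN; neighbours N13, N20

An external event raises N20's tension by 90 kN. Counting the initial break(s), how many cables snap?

8

Round 1 — N20 at 130 > 80. N20 snaps.
  N20 sheds 130 kN to N13, N15, N17, N26, N9: 26 each.
    N13: 50+26 = 76 ≤ 100
    N15: 10+26 = 36 ≤ 80
    N17: 100+26 = 126 > 120
    N26: 40+26 = 66 ≤ 70
    N9: 10+26 = 36 ≤ 80
Round 2 — N17 snaps.
  N17 sheds 126 kN to N13, N15, N26, N8: 31 each (2 lost).
    N13: 76+31 = 107 > 100
    N15: 36+31 = 67 ≤ 80
    N26: 66+31 = 97 > 70
    N8: 70+31 = 101 > 100
Round 3 — N13, N26, N8 snap.
  N13 sheds 107 kN to N9: 107 each.
    N9: 36+107 = 143 > 80
  N26 sheds 97 kN to N23: 97 each.
    N23: 110+97 = 207 > 130
  N8 sheds 101 kN to N15, N23: 50 each (1 lost).
    N15: 67+50 = 117 > 80
    N23: 207+50 = 257 > 130
Round 4 — N15, N23, N9 snap.
  N15 sheds 117 kN: no online neighbours, lost.
  N23 sheds 257 kN: no online neighbours, lost.
  N9 sheds 143 kN: no online neighbours, lost.
No further breaks.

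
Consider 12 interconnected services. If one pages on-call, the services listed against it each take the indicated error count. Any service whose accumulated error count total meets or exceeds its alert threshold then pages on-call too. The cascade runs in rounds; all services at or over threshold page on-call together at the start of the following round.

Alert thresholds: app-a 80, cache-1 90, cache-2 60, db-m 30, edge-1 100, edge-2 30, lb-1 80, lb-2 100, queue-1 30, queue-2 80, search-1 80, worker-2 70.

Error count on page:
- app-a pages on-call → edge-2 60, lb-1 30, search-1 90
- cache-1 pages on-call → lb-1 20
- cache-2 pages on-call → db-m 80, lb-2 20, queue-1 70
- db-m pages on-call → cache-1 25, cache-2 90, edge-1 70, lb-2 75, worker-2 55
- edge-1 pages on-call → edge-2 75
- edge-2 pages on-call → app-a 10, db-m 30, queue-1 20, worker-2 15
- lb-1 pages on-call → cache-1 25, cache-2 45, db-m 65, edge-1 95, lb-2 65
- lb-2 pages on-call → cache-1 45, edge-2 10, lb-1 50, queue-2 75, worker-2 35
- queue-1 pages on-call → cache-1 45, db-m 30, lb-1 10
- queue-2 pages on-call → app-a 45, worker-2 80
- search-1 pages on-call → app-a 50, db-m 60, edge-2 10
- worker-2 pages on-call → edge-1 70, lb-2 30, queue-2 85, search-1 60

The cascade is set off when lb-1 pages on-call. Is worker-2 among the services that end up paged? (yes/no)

Round 1 — lb-1 pages on-call (initial).
  cache-1: +25 → 25 < 90
  cache-2: +45 → 45 < 60
  db-m: +65 → 65 ≥ 30
  edge-1: +95 → 95 < 100
  lb-2: +65 → 65 < 100
Round 2 — db-m pages on-call.
  cache-1: +25 → 50 < 90
  cache-2: +90 → 135 ≥ 60
  edge-1: +70 → 165 ≥ 100
  lb-2: +75 → 140 ≥ 100
  worker-2: +55 → 55 < 70
Round 3 — cache-2, edge-1, lb-2 page on-call.
  cache-1: +45 → 95 ≥ 90
  edge-2: +75+10 → 85 ≥ 30
  queue-1: +70 → 70 ≥ 30
  queue-2: +75 → 75 < 80
  worker-2: +35 → 90 ≥ 70
Round 4 — cache-1, edge-2, queue-1, worker-2 page on-call.
  app-a: +10 → 10 < 80
  queue-2: +85 → 160 ≥ 80
  search-1: +60 → 60 < 80
Round 5 — queue-2 pages on-call.
  app-a: +45 → 55 < 80
No further pages.

yes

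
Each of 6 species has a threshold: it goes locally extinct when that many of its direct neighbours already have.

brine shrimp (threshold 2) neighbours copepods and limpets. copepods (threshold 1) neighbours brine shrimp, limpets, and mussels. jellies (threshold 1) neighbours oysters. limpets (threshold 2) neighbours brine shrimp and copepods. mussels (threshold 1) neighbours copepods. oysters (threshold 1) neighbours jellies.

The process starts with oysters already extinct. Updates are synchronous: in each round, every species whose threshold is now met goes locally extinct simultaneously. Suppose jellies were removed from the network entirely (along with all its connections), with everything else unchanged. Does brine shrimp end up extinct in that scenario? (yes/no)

no

With jellies removed:
Round 1 — oysters goes locally extinct (initial).
Round 2 — no new extinctions; cascade stops.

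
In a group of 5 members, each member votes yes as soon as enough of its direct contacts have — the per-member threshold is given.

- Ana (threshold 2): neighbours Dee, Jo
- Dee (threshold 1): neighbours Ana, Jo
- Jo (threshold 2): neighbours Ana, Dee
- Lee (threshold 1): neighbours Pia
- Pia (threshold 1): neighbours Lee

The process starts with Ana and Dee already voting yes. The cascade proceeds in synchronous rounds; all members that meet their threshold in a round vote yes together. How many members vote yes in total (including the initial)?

Round 1 — Ana, Dee vote yes (initial).
Round 2 — checking thresholds:
  Jo: 2 of 2 neighbours ≥ 2, votes yes.
Round 3 — no new yes votes; cascade stops.

3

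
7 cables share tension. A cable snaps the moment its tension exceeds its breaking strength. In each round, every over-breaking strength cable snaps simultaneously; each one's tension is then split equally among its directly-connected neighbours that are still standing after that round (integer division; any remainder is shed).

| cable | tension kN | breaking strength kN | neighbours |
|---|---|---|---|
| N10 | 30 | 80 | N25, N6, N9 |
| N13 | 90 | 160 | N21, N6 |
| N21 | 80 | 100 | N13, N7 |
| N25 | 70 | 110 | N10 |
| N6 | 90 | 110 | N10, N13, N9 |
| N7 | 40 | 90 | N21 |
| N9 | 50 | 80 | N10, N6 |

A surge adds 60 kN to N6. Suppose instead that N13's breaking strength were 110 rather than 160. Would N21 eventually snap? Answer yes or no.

With N13's breaking strength at 110:
Round 1 — N6 at 150 > 110. N6 snaps.
  N6 sheds 150 kN to N10, N13, N9: 50 each.
    N10: 30+50 = 80 ≤ 80
    N13: 90+50 = 140 > 110
    N9: 50+50 = 100 > 80
Round 2 — N13, N9 snap.
  N13 sheds 140 kN to N21: 140 each.
    N21: 80+140 = 220 > 100
  N9 sheds 100 kN to N10: 100 each.
    N10: 80+100 = 180 > 80
Round 3 — N10, N21 snap.
  N10 sheds 180 kN to N25: 180 each.
    N25: 70+180 = 250 > 110
  N21 sheds 220 kN to N7: 220 each.
    N7: 40+220 = 260 > 90
Round 4 — N25, N7 snap.
  N25 sheds 250 kN: no online neighbours, lost.
  N7 sheds 260 kN: no online neighbours, lost.
No further breaks.

yes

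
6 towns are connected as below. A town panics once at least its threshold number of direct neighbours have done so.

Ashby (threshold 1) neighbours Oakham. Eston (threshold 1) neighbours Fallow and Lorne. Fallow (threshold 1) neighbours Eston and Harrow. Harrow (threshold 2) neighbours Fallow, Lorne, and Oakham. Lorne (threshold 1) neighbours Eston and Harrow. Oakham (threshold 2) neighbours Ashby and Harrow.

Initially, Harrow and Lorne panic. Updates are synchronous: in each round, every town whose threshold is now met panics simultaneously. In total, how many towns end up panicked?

Round 1 — Harrow, Lorne panic (initial).
Round 2 — checking thresholds:
  Eston: 1 of 2 neighbours ≥ 1, panics.
  Fallow: 1 of 2 neighbours ≥ 1, panics.
  Oakham: 1 of 2 neighbours < 2, not yet.
Round 3 — no new panics; cascade stops.

4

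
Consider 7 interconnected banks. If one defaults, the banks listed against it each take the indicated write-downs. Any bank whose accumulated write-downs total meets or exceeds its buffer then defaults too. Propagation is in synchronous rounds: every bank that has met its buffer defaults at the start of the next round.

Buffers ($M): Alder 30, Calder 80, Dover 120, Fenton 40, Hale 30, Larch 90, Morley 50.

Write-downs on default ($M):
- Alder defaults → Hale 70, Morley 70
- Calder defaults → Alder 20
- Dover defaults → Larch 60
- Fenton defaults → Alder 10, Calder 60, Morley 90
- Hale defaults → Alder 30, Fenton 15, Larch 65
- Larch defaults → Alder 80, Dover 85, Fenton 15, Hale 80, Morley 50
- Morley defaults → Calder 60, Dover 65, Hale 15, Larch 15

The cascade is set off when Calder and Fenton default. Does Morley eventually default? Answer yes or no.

Round 1 — Calder, Fenton default (initial).
  Alder: +20+10 → 30 ≥ 30
  Morley: +90 → 90 ≥ 50
Round 2 — Alder, Morley default.
  Dover: +65 → 65 < 120
  Hale: +70+15 → 85 ≥ 30
  Larch: +15 → 15 < 90
Round 3 — Hale defaults.
  Larch: +65 → 80 < 90
No further defaults.

yes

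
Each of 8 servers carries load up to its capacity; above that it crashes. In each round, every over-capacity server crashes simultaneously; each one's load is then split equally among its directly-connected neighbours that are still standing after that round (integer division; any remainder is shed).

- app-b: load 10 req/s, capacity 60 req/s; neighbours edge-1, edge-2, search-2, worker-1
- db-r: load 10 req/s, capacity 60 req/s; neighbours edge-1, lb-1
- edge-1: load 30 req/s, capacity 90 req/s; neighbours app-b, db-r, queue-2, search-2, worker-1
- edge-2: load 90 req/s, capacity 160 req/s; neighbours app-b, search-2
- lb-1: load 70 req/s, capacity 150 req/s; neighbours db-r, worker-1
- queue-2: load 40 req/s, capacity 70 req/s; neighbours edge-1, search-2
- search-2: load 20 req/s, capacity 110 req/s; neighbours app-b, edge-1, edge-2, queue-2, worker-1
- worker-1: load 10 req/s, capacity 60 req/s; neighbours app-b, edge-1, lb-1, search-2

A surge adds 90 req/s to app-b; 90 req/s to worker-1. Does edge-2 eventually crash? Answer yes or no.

yes

Round 1 — app-b at 100 > 60; worker-1 at 100 > 60. app-b, worker-1 crash.
  app-b sheds 100 req/s to edge-1, edge-2, search-2: 33 each (1 lost).
    edge-1: 30+33 = 63 ≤ 90
    edge-2: 90+33 = 123 ≤ 160
    search-2: 20+33 = 53 ≤ 110
  worker-1 sheds 100 req/s to edge-1, lb-1, search-2: 33 each (1 lost).
    edge-1: 63+33 = 96 > 90
    lb-1: 70+33 = 103 ≤ 150
    search-2: 53+33 = 86 ≤ 110
Round 2 — edge-1 crashes.
  edge-1 sheds 96 req/s to db-r, queue-2, search-2: 32 each.
    db-r: 10+32 = 42 ≤ 60
    queue-2: 40+32 = 72 > 70
    search-2: 86+32 = 118 > 110
Round 3 — queue-2, search-2 crash.
  queue-2 sheds 72 req/s: no online neighbours, lost.
  search-2 sheds 118 req/s to edge-2: 118 each.
    edge-2: 123+118 = 241 > 160
Round 4 — edge-2 crashes.
  edge-2 sheds 241 req/s: no online neighbours, lost.
No further crashes.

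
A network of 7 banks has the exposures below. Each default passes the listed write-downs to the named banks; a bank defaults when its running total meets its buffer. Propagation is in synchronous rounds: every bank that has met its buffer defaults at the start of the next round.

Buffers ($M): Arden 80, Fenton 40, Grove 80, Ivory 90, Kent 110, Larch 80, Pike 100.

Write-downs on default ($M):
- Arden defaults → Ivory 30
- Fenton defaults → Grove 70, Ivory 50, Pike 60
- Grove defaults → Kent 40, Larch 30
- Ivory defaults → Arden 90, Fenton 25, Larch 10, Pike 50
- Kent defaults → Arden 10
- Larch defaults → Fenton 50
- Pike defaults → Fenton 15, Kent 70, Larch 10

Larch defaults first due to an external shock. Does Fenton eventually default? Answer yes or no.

Round 1 — Larch defaults (initial).
  Fenton: +50 → 50 ≥ 40
Round 2 — Fenton defaults.
  Grove: +70 → 70 < 80
  Ivory: +50 → 50 < 90
  Pike: +60 → 60 < 100
No further defaults.

yes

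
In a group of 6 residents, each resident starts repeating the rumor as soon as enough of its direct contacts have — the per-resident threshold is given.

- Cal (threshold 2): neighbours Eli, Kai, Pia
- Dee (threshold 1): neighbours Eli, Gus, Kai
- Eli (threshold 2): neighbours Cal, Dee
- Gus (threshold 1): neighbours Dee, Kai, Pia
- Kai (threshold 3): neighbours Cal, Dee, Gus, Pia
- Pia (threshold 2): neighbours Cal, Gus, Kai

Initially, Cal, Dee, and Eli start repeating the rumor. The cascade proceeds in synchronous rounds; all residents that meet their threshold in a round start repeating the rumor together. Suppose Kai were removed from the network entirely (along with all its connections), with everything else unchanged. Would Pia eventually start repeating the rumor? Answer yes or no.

yes

With Kai removed:
Round 1 — Cal, Dee, Eli start repeating the rumor (initial).
Round 2 — checking thresholds:
  Gus: 1 of 2 neighbours ≥ 1, starts repeating the rumor.
  Pia: 1 of 2 neighbours < 2, not yet.
Round 3 — checking thresholds:
  Pia: 2 of 2 neighbours ≥ 2, starts repeating the rumor.
Round 4 — no new spreads; cascade stops.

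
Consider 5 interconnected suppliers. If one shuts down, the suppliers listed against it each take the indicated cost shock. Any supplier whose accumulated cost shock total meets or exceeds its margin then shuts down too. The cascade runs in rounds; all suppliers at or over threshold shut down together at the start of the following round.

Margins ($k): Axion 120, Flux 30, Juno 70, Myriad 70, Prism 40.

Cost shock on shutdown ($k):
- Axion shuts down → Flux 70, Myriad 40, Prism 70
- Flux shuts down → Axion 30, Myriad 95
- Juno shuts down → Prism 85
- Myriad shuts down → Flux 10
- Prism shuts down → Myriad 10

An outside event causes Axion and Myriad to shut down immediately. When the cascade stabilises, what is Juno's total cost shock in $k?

Round 1 — Axion, Myriad shut down (initial).
  Flux: +70+10 → 80 ≥ 30
  Prism: +70 → 70 ≥ 40
Round 2 — Flux, Prism shut down.
No further shutdowns.

0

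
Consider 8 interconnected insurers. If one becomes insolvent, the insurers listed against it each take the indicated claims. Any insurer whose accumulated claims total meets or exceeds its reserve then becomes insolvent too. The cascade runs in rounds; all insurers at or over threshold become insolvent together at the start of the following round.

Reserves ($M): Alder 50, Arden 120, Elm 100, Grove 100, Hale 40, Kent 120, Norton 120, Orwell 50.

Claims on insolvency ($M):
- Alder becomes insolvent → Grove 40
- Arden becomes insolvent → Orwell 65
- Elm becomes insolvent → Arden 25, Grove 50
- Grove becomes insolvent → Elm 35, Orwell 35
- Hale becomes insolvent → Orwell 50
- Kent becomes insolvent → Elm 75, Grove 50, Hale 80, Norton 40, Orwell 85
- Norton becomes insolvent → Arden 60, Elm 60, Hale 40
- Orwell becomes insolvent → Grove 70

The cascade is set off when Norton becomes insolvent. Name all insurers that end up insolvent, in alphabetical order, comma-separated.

Hale, Norton, Orwell

Round 1 — Norton becomes insolvent (initial).
  Arden: +60 → 60 < 120
  Elm: +60 → 60 < 100
  Hale: +40 → 40 ≥ 40
Round 2 — Hale becomes insolvent.
  Orwell: +50 → 50 ≥ 50
Round 3 — Orwell becomes insolvent.
  Grove: +70 → 70 < 100
No further insolvencies.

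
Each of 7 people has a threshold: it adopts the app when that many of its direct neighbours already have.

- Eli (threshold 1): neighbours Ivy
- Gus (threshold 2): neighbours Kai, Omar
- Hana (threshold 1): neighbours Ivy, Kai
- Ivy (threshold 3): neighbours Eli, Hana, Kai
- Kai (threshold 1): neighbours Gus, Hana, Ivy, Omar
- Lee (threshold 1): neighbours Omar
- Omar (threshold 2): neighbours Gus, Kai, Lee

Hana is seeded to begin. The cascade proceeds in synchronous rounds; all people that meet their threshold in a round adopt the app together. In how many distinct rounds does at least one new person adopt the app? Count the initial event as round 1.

Round 1 — Hana adopts the app (initial).
Round 2 — checking thresholds:
  Ivy: 1 of 3 neighbours < 3, not yet.
  Kai: 1 of 4 neighbours ≥ 1, adopts the app.
Round 3 — no new adoptions; cascade stops.

2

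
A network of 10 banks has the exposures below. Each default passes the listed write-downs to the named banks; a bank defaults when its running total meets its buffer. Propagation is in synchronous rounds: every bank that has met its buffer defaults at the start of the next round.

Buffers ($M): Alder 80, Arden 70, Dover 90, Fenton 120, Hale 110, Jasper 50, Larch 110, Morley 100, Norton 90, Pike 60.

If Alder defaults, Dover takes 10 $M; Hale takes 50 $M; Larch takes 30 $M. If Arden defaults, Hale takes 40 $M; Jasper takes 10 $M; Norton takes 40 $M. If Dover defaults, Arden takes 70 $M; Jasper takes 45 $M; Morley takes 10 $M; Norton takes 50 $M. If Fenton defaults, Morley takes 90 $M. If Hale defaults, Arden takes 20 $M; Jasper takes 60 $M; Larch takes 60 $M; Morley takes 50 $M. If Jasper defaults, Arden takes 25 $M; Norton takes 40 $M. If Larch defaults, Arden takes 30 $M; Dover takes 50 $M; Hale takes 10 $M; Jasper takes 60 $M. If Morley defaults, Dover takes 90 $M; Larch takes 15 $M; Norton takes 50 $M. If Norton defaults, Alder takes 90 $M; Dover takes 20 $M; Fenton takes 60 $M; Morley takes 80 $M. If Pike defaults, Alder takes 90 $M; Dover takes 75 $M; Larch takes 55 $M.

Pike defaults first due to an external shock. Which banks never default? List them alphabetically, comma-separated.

Round 1 — Pike defaults (initial).
  Alder: +90 → 90 ≥ 80
  Dover: +75 → 75 < 90
  Larch: +55 → 55 < 110
Round 2 — Alder defaults.
  Dover: +10 → 85 < 90
  Hale: +50 → 50 < 110
  Larch: +30 → 85 < 110
No further defaults.

Arden, Dover, Fenton, Hale, Jasper, Larch, Morley, Norton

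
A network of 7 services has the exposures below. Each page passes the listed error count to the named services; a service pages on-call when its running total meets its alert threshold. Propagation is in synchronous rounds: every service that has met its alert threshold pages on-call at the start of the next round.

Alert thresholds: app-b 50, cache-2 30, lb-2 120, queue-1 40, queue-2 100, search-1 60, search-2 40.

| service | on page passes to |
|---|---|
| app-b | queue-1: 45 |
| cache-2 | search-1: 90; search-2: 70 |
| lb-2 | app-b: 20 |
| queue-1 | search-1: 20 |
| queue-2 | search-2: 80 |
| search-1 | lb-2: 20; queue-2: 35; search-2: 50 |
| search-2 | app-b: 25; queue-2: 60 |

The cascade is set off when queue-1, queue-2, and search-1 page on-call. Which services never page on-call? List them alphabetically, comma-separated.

app-b, cache-2, lb-2

Round 1 — queue-1, queue-2, search-1 page on-call (initial).
  lb-2: +20 → 20 < 120
  search-2: +80+50 → 130 ≥ 40
Round 2 — search-2 pages on-call.
  app-b: +25 → 25 < 50
No further pages.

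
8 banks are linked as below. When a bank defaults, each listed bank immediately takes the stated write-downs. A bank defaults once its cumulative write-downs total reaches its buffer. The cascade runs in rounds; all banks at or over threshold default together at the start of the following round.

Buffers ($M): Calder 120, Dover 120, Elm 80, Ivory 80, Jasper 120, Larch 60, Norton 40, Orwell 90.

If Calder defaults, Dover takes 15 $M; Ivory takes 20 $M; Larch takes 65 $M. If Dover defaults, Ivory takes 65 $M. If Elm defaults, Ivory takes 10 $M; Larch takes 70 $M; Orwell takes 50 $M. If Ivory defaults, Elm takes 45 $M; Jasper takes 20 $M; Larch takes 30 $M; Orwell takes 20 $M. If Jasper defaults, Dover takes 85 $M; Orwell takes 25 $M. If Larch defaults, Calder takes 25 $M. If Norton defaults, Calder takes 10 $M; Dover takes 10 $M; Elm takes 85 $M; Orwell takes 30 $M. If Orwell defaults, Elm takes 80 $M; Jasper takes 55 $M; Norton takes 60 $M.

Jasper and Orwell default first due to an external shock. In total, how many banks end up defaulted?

5

Round 1 — Jasper, Orwell default (initial).
  Dover: +85 → 85 < 120
  Elm: +80 → 80 ≥ 80
  Norton: +60 → 60 ≥ 40
Round 2 — Elm, Norton default.
  Calder: +10 → 10 < 120
  Dover: +10 → 95 < 120
  Ivory: +10 → 10 < 80
  Larch: +70 → 70 ≥ 60
Round 3 — Larch defaults.
  Calder: +25 → 35 < 120
No further defaults.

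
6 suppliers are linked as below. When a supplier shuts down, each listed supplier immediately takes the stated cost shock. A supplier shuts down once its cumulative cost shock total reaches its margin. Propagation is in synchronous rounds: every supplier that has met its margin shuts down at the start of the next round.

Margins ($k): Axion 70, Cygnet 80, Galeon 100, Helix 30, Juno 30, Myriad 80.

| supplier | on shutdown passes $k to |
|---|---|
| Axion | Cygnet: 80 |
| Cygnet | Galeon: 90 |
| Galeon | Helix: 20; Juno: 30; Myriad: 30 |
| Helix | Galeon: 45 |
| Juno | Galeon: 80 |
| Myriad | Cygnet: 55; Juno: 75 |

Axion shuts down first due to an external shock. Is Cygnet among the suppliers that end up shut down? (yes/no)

yes

Round 1 — Axion shuts down (initial).
  Cygnet: +80 → 80 ≥ 80
Round 2 — Cygnet shuts down.
  Galeon: +90 → 90 < 100
No further shutdowns.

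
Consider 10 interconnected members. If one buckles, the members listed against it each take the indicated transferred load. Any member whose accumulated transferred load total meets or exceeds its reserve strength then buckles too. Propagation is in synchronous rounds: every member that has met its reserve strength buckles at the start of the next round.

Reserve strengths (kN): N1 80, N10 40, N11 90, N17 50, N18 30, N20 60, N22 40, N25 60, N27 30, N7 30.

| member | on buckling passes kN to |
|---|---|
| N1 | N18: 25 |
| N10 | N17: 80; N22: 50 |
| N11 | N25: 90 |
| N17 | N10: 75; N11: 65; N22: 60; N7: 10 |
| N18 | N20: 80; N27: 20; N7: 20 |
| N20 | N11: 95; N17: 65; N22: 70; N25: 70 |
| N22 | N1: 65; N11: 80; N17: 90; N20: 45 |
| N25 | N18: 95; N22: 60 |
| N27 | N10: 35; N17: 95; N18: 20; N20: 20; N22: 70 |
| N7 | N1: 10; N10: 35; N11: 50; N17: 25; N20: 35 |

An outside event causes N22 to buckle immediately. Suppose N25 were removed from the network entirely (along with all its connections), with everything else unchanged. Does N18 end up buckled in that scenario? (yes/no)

no

With N25 removed:
Round 1 — N22 buckles (initial).
  N1: +65 → 65 < 80
  N11: +80 → 80 < 90
  N17: +90 → 90 ≥ 50
  N20: +45 → 45 < 60
Round 2 — N17 buckles.
  N10: +75 → 75 ≥ 40
  N11: +65 → 145 ≥ 90
  N7: +10 → 10 < 30
Round 3 — N10, N11 buckle.
No further bucklings.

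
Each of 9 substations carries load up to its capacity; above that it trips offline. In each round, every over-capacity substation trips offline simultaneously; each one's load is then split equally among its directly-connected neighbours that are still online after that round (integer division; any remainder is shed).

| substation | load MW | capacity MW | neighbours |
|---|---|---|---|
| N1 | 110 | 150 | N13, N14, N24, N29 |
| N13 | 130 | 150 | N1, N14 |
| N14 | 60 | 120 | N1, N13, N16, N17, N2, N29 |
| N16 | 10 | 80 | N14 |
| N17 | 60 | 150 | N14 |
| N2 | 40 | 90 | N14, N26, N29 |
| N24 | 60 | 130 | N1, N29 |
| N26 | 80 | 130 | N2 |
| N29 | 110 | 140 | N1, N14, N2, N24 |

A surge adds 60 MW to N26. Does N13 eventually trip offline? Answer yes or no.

Round 1 — N26 at 140 > 130. N26 trips offline.
  N26 sheds 140 MW to N2: 140 each.
    N2: 40+140 = 180 > 90
Round 2 — N2 trips offline.
  N2 sheds 180 MW to N14, N29: 90 each.
    N14: 60+90 = 150 > 120
    N29: 110+90 = 200 > 140
Round 3 — N14, N29 trip offline.
  N14 sheds 150 MW to N1, N13, N16, N17: 37 each (2 lost).
    N1: 110+37 = 147 ≤ 150
    N13: 130+37 = 167 > 150
    N16: 10+37 = 47 ≤ 80
    N17: 60+37 = 97 ≤ 150
  N29 sheds 200 MW to N1, N24: 100 each.
    N1: 147+100 = 247 > 150
    N24: 60+100 = 160 > 130
Round 4 — N1, N13, N24 trip offline.
  N1 sheds 247 MW: no online neighbours, lost.
  N13 sheds 167 MW: no online neighbours, lost.
  N24 sheds 160 MW: no online neighbours, lost.
No further trips.

yes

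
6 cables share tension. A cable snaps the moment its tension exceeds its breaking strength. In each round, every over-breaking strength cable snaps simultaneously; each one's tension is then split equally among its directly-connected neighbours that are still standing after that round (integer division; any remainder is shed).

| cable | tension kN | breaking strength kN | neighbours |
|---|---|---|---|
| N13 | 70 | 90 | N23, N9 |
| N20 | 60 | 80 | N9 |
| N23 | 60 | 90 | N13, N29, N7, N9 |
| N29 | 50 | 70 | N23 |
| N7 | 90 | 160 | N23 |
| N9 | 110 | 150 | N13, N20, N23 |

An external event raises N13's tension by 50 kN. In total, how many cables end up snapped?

5

Round 1 — N13 at 120 > 90. N13 snaps.
  N13 sheds 120 kN to N23, N9: 60 each.
    N23: 60+60 = 120 > 90
    N9: 110+60 = 170 > 150
Round 2 — N23, N9 snap.
  N23 sheds 120 kN to N29, N7: 60 each.
    N29: 50+60 = 110 > 70
    N7: 90+60 = 150 ≤ 160
  N9 sheds 170 kN to N20: 170 each.
    N20: 60+170 = 230 > 80
Round 3 — N20, N29 snap.
  N20 sheds 230 kN: no online neighbours, lost.
  N29 sheds 110 kN: no online neighbours, lost.
No further breaks.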